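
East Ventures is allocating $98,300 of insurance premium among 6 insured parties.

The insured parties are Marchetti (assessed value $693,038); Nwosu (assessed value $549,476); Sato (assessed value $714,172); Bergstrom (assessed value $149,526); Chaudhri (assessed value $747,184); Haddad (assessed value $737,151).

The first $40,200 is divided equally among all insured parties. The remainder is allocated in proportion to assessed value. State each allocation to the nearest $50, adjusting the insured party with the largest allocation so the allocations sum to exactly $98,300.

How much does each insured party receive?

Marchetti: $17,900 · Nwosu: $15,600 · Sato: $18,250 · Bergstrom: $9,100 · Chaudhri: $18,800 · Haddad: $18,650

Equal tier: $40,200 ÷ 6 = $6,700 apiece.
Remainder $58,100 by assessed value (total 3,590,547): Marchetti 11,214.31 → $11,200; Nwosu 8,891.28 → $8,900; Sato 11,556.29 → $11,550; Bergstrom 2,419.54 → $2,400; Chaudhri 12,090.47 → $12,100; Haddad 11,928.12 → $11,950.
Totals: Marchetti $6,700 + $11,200 = $17,900; Nwosu $6,700 + $8,900 = $15,600; Sato $6,700 + $11,550 = $18,250; Bergstrom $6,700 + $2,400 = $9,100; Chaudhri $6,700 + $12,100 = $18,800; Haddad $6,700 + $11,950 = $18,650.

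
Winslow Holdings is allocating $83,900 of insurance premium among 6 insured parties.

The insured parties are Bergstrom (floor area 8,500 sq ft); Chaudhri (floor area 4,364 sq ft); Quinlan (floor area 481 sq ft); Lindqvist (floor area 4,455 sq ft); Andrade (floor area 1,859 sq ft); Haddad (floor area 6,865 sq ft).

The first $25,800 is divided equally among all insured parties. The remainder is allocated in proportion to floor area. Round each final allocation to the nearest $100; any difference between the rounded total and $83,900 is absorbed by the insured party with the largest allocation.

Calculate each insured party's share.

Bergstrom: $22,800 | Chaudhri: $13,900 | Quinlan: $5,400 | Lindqvist: $14,100 | Andrade: $8,400 | Haddad: $19,300

First tranche $25,800 split equally: $4,300 each.
Remainder $58,100 by floor area (total 26,524): Bergstrom 18,618.99 → $18,600; Chaudhri 9,559.21 → $9,600; Quinlan 1,053.62 → $1,100; Lindqvist 9,758.54 → $9,800; Andrade 4,072.08 → $4,100; Haddad 15,037.57 → $15,000.
Rounding difference −$100 on remainder applied to Bergstrom.
Totals: Bergstrom $4,300 + $18,500 = $22,800; Chaudhri $4,300 + $9,600 = $13,900; Quinlan $4,300 + $1,100 = $5,400; Lindqvist $4,300 + $9,800 = $14,100; Andrade $4,300 + $4,100 = $8,400; Haddad $4,300 + $15,000 = $19,300.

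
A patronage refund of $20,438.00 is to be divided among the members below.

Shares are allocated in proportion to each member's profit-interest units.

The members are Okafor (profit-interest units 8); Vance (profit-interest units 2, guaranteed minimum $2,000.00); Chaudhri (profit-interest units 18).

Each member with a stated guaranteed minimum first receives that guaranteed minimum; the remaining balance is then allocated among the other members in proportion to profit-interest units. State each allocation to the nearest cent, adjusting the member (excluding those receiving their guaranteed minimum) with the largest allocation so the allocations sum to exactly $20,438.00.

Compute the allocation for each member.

Minimums first: Vance $2,000.00. Remaining pool $18,438.00.
Remaining pool split over remaining profit-interest units 26: Okafor 5,673.2308 → $5,673.23; Chaudhri 12,764.7692 → $12,764.77.

Okafor: $5,673.23 | Vance: $2,000.00 | Chaudhri: $12,764.77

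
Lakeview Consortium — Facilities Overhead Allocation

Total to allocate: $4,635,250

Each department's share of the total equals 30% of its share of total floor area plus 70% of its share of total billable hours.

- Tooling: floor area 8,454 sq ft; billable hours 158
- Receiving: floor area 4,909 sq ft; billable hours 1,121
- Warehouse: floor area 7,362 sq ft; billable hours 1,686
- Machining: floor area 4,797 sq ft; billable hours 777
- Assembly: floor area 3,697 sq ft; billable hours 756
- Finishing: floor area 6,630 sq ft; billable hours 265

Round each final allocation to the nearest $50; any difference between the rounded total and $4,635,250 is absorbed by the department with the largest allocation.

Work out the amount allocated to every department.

Tooling: $435,550 · Receiving: $954,050 · Warehouse: $1,434,150 · Machining: $715,400 · Assembly: $658,400 · Finishing: $437,700

Floor area total 35,849; billable hours total 4,763.
Blended shares (30% floor area + 70% billable hours): Tooling 0.0940; Receiving 0.2058; Warehouse 0.3094; Machining 0.1543; Assembly 0.1420; Finishing 0.0944.
Unrounded shares: Tooling 435,562.40; Receiving 954,072.36; Warehouse 1,434,115.86; Machining 715,386.48; Assembly 658,411.99; Finishing 437,700.92.
At nearest $50: Tooling $435,550; Receiving $954,050; Warehouse $1,434,100; Machining $715,400; Assembly $658,400; Finishing $437,700. Sum = $4,635,200.
Difference $4,635,250 − $4,635,200 = +$50 applied to largest allocation (Warehouse): Warehouse becomes $1,434,150.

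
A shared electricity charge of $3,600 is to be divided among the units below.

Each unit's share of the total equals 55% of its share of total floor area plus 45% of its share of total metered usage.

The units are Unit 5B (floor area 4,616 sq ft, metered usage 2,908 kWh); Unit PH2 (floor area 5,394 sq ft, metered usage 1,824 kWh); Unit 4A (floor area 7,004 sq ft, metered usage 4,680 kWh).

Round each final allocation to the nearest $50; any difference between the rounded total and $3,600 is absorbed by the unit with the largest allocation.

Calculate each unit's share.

Floor area total 17,014; metered usage total 9,412.
Blended shares (55% floor area + 45% metered usage): Unit 5B 0.2883; Unit PH2 0.2616; Unit 4A 0.4502.
Proportional shares: Unit 5B 1,037.71; Unit PH2 941.67; Unit 4A 1,620.61.
At nearest $50: Unit 5B $1,050; Unit PH2 $950; Unit 4A $1,600. Sum = $3,600.
Sum already equals the total — no adjustment.

Unit 5B: $1,050; Unit PH2: $950; Unit 4A: $1,600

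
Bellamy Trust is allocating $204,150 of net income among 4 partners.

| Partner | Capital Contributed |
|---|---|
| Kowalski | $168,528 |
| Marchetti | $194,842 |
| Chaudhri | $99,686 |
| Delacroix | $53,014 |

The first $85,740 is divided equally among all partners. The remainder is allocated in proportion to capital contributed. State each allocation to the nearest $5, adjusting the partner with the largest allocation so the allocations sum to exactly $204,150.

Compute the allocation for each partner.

Kowalski: $60,105 · Marchetti: $66,135 · Chaudhri: $44,310 · Delacroix: $33,600

$85,740 shared equally gives $21,435 per partner.
Remainder $118,410 by capital contributed (total 516,070): Kowalski 38,668.01 → $38,670; Marchetti 44,705.64 → $44,705; Chaudhri 22,872.52 → $22,875; Delacroix 12,163.83 → $12,165.
Rounding difference −$5 on remainder applied to Marchetti.
Totals: Kowalski $21,435 + $38,670 = $60,105; Marchetti $21,435 + $44,700 = $66,135; Chaudhri $21,435 + $22,875 = $44,310; Delacroix $21,435 + $12,165 = $33,600.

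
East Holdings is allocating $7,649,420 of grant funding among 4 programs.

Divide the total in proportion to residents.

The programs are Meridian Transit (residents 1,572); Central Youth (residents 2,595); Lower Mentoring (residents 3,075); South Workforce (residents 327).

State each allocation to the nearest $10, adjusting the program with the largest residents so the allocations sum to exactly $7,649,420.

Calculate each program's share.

Meridian Transit: $1,588,700 | Central Youth: $2,622,570 | Lower Mentoring: $3,107,680 | South Workforce: $330,470

Sum of residents: 1,572 + 2,595 + 3,075 + 327 = 7,569.
Proportional shares: Meridian Transit 1,588,702.37; Central Youth 2,622,571.66; Lower Mentoring 3,107,671.62; South Workforce 330,474.35.
After rounding ($10): Meridian Transit $1,588,700; Central Youth $2,622,570; Lower Mentoring $3,107,670; South Workforce $330,470. Sum = $7,649,410.
Difference $7,649,420 − $7,649,410 = +$10 applied to largest residents (Lower Mentoring): Lower Mentoring becomes $3,107,680.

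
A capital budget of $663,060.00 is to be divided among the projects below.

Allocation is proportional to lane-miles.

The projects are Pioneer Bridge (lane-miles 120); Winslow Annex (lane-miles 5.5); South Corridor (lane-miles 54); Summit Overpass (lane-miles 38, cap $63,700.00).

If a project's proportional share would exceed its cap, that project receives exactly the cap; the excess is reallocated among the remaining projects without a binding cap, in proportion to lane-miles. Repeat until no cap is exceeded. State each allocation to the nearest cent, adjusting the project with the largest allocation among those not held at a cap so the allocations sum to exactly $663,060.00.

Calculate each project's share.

Pioneer Bridge: $400,686.35; Winslow Annex: $18,364.79; South Corridor: $180,308.86; Summit Overpass: $63,700.00

Total lane-miles = 217.5.
Proportional shares (ignoring caps): Pioneer Bridge 365,826.2069; Winslow Annex 16,767.0345; South Corridor 164,621.7931; Summit Overpass 115,844.9655.
Cap binds for Summit Overpass ($63,700.00); residual $599,360.00 reallocated over remaining lane-miles 179.5.
Redistributed shares: Pioneer Bridge 400,686.3510 → $400,686.35; Winslow Annex 18,364.7911 → $18,364.79; South Corridor 180,308.8579 → $180,308.86.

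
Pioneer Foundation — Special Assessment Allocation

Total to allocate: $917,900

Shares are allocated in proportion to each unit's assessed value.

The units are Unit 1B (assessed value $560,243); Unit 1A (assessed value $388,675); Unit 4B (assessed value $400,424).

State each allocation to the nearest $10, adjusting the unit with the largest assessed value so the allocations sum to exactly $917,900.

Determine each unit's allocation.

Unit 1B: $381,110; Unit 1A: $264,400; Unit 4B: $272,390

Combined assessed value = 560,243 + 388,675 + 400,424 = 1,349,342.
Unrounded shares: Unit 1B 381,109.50; Unit 1A 264,399.08; Unit 4B 272,391.42.
At nearest $10: Unit 1B $381,110; Unit 1A $264,400; Unit 4B $272,390. Sum = $917,900.
No rounding difference to absorb.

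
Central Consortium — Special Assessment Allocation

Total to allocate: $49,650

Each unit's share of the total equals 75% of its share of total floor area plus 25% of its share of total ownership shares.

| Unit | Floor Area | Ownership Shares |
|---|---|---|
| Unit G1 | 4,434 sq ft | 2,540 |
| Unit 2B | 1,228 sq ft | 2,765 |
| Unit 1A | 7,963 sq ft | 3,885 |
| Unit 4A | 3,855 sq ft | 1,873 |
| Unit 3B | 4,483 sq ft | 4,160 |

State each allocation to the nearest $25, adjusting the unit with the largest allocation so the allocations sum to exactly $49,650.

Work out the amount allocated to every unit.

Floor area total 21,963; ownership shares total 15,223.
Combined weights (75% floor area + 25% ownership shares): Unit G1 0.1931; Unit 2B 0.0873; Unit 1A 0.3357; Unit 4A 0.1624; Unit 3B 0.2214.
Unrounded shares: Unit G1 9,588.75; Unit 2B 4,336.55; Unit 1A 16,668.73; Unit 4A 8,063.22; Unit 3B 10,992.74.
Rounded to nearest $25: Unit G1 $9,600; Unit 2B $4,325; Unit 1A $16,675; Unit 4A $8,075; Unit 3B $11,000. Sum = $49,675.
Difference $49,650 − $49,675 = −$25 applied to largest allocation (Unit 1A): Unit 1A becomes $16,650.

Unit G1: $9,600; Unit 2B: $4,325; Unit 1A: $16,650; Unit 4A: $8,075; Unit 3B: $11,000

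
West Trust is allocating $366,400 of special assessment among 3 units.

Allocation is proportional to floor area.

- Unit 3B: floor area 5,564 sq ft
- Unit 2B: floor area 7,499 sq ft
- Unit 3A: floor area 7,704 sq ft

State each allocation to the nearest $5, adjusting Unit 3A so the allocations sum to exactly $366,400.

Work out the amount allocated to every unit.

Total floor area = 20,767.
Unrounded shares: Unit 3B 5,564/20,767 × $366,400 = 98,167.75; Unit 2B 7,499/20,767 × $366,400 = 132,307.68; Unit 3A 7,704/20,767 × $366,400 = 135,924.57.
After rounding ($5): Unit 3B $98,170; Unit 2B $132,310; Unit 3A $135,925. Sum = $366,405.
Difference $366,400 − $366,405 = −$5 applied to Unit 3A: Unit 3A becomes $135,920.

Unit 3B: $98,170 · Unit 2B: $132,310 · Unit 3A: $135,920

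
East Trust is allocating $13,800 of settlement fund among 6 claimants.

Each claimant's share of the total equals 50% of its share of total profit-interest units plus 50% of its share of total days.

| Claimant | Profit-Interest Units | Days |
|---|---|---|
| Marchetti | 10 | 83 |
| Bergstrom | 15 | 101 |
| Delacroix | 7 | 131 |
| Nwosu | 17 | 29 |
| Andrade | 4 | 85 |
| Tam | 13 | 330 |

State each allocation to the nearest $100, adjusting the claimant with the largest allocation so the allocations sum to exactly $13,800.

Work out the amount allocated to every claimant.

Profit-interest units total 66; days total 759.
Combined weights (50% profit-interest units + 50% days): Marchetti 0.1304; Bergstrom 0.1802; Delacroix 0.1393; Nwosu 0.1479; Andrade 0.0863; Tam 0.3159.
Raw shares: Marchetti 1,800.00; Bergstrom 2,486.36; Delacroix 1,922.73; Nwosu 2,040.91; Andrade 1,190.91; Tam 4,359.09.
After rounding ($100): Marchetti $1,800; Bergstrom $2,500; Delacroix $1,900; Nwosu $2,000; Andrade $1,200; Tam $4,400. Sum = $13,800.
No rounding difference to absorb.

Marchetti: $1,800 | Bergstrom: $2,500 | Delacroix: $1,900 | Nwosu: $2,000 | Andrade: $1,200 | Tam: $4,400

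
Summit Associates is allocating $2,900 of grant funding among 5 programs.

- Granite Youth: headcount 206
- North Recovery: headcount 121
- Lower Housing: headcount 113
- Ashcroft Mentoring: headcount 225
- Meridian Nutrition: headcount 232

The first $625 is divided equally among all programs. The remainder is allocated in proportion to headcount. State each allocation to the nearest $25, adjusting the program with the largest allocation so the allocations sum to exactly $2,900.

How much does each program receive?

Granite Youth: $650 | North Recovery: $425 | Lower Housing: $400 | Ashcroft Mentoring: $700 | Meridian Nutrition: $725

$625 shared equally gives $125 per program.
Remainder $2,275 by headcount (total 897): Granite Youth 522.46 → $525; North Recovery 306.88 → $300; Lower Housing 286.59 → $275; Ashcroft Mentoring 570.65 → $575; Meridian Nutrition 588.41 → $600.
Totals: Granite Youth $125 + $525 = $650; North Recovery $125 + $300 = $425; Lower Housing $125 + $275 = $400; Ashcroft Mentoring $125 + $575 = $700; Meridian Nutrition $125 + $600 = $725.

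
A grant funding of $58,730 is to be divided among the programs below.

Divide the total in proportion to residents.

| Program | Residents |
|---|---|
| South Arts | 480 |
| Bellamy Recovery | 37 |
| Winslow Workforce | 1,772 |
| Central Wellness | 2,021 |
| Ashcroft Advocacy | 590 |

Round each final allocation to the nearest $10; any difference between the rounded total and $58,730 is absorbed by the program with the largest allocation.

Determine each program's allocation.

South Arts: $5,750; Bellamy Recovery: $440; Winslow Workforce: $21,240; Central Wellness: $24,230; Ashcroft Advocacy: $7,070

Sum of residents: 4,900.
Unrounded shares: South Arts 480/4,900 × $58,730 = 5,753.14; Bellamy Recovery 37/4,900 × $58,730 = 443.47; Winslow Workforce 1,772/4,900 × $58,730 = 21,238.69; Central Wellness 2,021/4,900 × $58,730 = 24,223.13; Ashcroft Advocacy 590/4,900 × $58,730 = 7,071.57.
After rounding ($10): South Arts $5,750; Bellamy Recovery $440; Winslow Workforce $21,240; Central Wellness $24,220; Ashcroft Advocacy $7,070. Sum = $58,720.
Difference $58,730 − $58,720 = +$10 applied to largest allocation (Central Wellness): Central Wellness becomes $24,230.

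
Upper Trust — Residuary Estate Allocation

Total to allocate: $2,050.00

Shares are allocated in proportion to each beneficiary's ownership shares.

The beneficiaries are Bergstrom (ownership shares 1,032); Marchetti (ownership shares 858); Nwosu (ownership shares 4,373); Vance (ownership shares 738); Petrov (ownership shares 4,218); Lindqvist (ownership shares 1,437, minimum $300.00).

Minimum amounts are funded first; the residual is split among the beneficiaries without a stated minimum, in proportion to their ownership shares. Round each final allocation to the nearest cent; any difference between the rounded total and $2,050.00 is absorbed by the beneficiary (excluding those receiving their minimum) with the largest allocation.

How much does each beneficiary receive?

Bergstrom: $160.98; Marchetti: $133.84; Nwosu: $682.11; Vance: $115.12; Petrov: $657.95; Lindqvist: $300.00

Fund the minimums — Lindqvist $300.00. Balance $1,750.00.
Balance split over remaining ownership shares 11,219: Bergstrom 160.9769 → $160.98; Marchetti 133.8355 → $133.84; Nwosu 682.1241 → $682.12; Vance 115.1172 → $115.12; Petrov 657.9463 → $657.95.
Rounding difference −$0.01 applied to Nwosu → $682.11.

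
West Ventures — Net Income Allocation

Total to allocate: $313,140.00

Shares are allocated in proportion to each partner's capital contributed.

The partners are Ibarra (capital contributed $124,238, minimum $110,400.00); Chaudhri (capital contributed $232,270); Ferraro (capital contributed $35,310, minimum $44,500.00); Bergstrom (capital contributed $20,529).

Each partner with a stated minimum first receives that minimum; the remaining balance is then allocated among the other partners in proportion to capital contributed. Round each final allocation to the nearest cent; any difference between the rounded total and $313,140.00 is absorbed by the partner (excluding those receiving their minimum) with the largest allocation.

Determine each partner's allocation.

Guaranteed amounts: Ibarra $110,400.00; Ferraro $44,500.00. Residual $158,240.00.
Residual split over remaining capital contributed 252,799: Chaudhri 145,389.8346 → $145,389.83; Bergstrom 12,850.1654 → $12,850.17.

Ibarra: $110,400.00; Chaudhri: $145,389.83; Ferraro: $44,500.00; Bergstrom: $12,850.17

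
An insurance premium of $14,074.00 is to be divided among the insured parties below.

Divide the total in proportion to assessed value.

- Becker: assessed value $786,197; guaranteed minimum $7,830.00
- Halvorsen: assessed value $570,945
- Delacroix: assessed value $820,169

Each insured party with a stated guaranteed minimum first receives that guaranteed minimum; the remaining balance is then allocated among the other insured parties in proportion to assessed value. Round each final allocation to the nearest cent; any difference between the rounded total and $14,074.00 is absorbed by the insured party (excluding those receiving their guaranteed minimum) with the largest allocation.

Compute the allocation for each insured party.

Becker: $7,830.00 | Halvorsen: $2,562.68 | Delacroix: $3,681.32

Fund the minimums — Becker $7,830.00. Remaining pool $6,244.00.
Remaining pool split over remaining assessed value 1,391,114: Halvorsen 2,562.6804 → $2,562.68; Delacroix 3,681.3196 → $3,681.32.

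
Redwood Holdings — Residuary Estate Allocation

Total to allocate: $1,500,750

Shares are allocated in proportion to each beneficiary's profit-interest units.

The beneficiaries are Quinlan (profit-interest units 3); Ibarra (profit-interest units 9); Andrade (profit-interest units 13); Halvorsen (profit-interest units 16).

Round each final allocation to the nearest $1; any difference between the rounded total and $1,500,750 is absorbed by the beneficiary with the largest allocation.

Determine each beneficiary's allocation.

Profit-interest units total: 41.
Pro-rata amounts: Quinlan 3/41 × $1,500,750 = 109,810.98; Ibarra 9/41 × $1,500,750 = 329,432.93; Andrade 13/41 × $1,500,750 = 475,847.56; Halvorsen 16/41 × $1,500,750 = 585,658.54.
At nearest $1: Quinlan $109,811; Ibarra $329,433; Andrade $475,848; Halvorsen $585,659. Sum = $1,500,751.
Difference $1,500,750 − $1,500,751 = −$1 applied to largest allocation (Halvorsen): Halvorsen becomes $585,658.

Quinlan: $109,811; Ibarra: $329,433; Andrade: $475,848; Halvorsen: $585,658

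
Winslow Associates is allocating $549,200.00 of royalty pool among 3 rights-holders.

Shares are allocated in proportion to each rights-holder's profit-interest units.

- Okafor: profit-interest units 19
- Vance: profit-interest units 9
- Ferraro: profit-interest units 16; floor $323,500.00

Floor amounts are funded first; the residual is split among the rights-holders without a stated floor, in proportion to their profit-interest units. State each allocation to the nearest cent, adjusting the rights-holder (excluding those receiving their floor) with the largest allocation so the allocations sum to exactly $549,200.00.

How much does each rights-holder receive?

Fund the minimums — Ferraro $323,500.00. Balance $225,700.00.
Balance split over remaining profit-interest units 28: Okafor 153,153.5714 → $153,153.57; Vance 72,546.4286 → $72,546.43.

Okafor: $153,153.57 · Vance: $72,546.43 · Ferraro: $323,500.00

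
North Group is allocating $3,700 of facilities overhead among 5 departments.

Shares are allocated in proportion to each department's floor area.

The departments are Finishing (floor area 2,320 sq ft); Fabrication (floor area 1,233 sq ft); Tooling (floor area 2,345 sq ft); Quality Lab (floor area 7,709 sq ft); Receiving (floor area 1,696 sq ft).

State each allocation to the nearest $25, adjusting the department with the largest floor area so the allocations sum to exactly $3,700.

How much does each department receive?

Combined floor area = 2,320 + 1,233 + 2,345 + 7,709 + 1,696 = 15,303.
Pro-rata amounts: Finishing 560.94; Fabrication 298.12; Tooling 566.98; Quality Lab 1,863.90; Receiving 410.06.
After rounding ($25): Finishing $550; Fabrication $300; Tooling $575; Quality Lab $1,875; Receiving $400. Sum = $3,700.
Rounded total matches; no reconciliation needed.

Finishing: $550; Fabrication: $300; Tooling: $575; Quality Lab: $1,875; Receiving: $400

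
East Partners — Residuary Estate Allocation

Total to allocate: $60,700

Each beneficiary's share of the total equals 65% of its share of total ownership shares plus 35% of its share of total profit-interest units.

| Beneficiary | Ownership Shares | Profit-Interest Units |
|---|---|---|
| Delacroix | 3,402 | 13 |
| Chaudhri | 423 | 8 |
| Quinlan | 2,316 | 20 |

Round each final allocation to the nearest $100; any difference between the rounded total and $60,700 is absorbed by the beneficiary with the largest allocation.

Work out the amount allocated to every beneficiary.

Delacroix: $28,600 | Chaudhri: $6,900 | Quinlan: $25,200

Ownership shares total 6,141; profit-interest units total 41.
Blended shares (65% ownership shares + 35% profit-interest units): Delacroix 0.4711; Chaudhri 0.1131; Quinlan 0.4159.
Pro-rata amounts: Delacroix 28,593.56; Chaudhri 6,863.08; Quinlan 25,243.37.
Rounded to nearest $100: Delacroix $28,600; Chaudhri $6,900; Quinlan $25,200. Sum = $60,700.
Rounded total matches; no reconciliation needed.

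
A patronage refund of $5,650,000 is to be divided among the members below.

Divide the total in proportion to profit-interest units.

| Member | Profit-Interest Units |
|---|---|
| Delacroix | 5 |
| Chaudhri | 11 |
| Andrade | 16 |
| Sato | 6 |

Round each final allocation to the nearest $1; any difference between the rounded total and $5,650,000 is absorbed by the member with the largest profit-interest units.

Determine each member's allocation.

Delacroix: $743,421; Chaudhri: $1,635,526; Andrade: $2,378,948; Sato: $892,105

Sum of profit-interest units: 38.
Raw shares: Delacroix 5/38 × $5,650,000 = 743,421.05; Chaudhri 11/38 × $5,650,000 = 1,635,526.32; Andrade 16/38 × $5,650,000 = 2,378,947.37; Sato 6/38 × $5,650,000 = 892,105.26.
At nearest $1: Delacroix $743,421; Chaudhri $1,635,526; Andrade $2,378,947; Sato $892,105. Sum = $5,649,999.
Difference $5,650,000 − $5,649,999 = +$1 applied to largest profit-interest units (Andrade): Andrade becomes $2,378,948.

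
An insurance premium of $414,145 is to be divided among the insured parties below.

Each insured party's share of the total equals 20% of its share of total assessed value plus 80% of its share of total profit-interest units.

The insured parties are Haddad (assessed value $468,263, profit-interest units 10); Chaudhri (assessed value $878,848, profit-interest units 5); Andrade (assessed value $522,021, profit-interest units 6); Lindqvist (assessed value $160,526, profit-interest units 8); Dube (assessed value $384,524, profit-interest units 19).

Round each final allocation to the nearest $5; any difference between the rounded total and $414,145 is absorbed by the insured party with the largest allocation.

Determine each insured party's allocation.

Haddad: $85,090 | Chaudhri: $64,665 | Andrade: $59,325 | Lindqvist: $60,725 | Dube: $144,340

Assessed value total 2,414,182; profit-interest units total 48.
Combined weights (20% assessed value + 80% profit-interest units): Haddad 0.2055; Chaudhri 0.1561; Andrade 0.1432; Lindqvist 0.1466; Dube 0.3485.
Unrounded shares: Haddad 85,089.96; Chaudhri 64,664.78; Andrade 59,324.70; Lindqvist 60,726.88; Dube 144,338.68.
At nearest $5: Haddad $85,090; Chaudhri $64,665; Andrade $59,325; Lindqvist $60,725; Dube $144,340. Sum = $414,145.
Rounded total matches; no reconciliation needed.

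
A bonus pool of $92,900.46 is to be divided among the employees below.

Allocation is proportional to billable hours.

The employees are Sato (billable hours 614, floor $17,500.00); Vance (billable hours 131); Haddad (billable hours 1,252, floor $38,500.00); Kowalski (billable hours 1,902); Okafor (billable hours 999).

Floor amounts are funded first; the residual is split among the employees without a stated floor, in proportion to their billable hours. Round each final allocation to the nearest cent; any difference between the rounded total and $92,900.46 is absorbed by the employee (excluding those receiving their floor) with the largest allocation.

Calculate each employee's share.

Sato: $17,500.00 | Vance: $1,594.31 | Haddad: $38,500.00 | Kowalski: $23,147.98 | Okafor: $12,158.17

Minimums first: Sato $17,500.00; Haddad $38,500.00. Residual $36,900.46.
Residual split over remaining billable hours 3,032: Vance 1,594.3141 → $1,594.31; Kowalski 23,147.9799 → $23,147.98; Okafor 12,158.1661 → $12,158.17.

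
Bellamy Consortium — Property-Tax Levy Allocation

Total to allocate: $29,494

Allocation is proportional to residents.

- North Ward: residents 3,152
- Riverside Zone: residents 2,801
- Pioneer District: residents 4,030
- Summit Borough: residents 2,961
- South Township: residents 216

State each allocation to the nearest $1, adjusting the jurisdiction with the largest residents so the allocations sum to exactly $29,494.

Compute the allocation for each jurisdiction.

North Ward: $7,064 · Riverside Zone: $6,278 · Pioneer District: $9,032 · Summit Borough: $6,636 · South Township: $484

Combined residents = 3,152 + 2,801 + 4,030 + 2,961 + 216 = 13,160.
Unrounded shares: North Ward 7,064.22; Riverside Zone 6,277.56; Pioneer District 9,031.98; Summit Borough 6,636.15; South Township 484.10.
After rounding ($1): North Ward $7,064; Riverside Zone $6,278; Pioneer District $9,032; Summit Borough $6,636; South Township $484. Sum = $29,494.
Rounded total matches; no reconciliation needed.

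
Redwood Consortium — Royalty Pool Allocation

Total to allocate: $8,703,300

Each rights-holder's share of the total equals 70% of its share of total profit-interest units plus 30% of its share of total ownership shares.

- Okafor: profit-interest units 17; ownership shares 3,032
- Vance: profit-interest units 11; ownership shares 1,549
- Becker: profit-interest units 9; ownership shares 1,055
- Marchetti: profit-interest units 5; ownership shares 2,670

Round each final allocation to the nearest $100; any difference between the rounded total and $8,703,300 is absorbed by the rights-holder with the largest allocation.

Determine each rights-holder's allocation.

Totals — profit-interest units 42, ownership shares 8,306.
Combined weights (70% profit-interest units + 30% ownership shares): Okafor 0.3928; Vance 0.2393; Becker 0.1881; Marchetti 0.1798.
Raw shares: Okafor 3,419,043.80; Vance 2,082,532.94; Becker 1,637,134.11; Marchetti 1,564,589.15.
After rounding ($100): Okafor $3,419,000; Vance $2,082,500; Becker $1,637,100; Marchetti $1,564,600. Sum = $8,703,200.
Difference $8,703,300 − $8,703,200 = +$100 applied to largest allocation (Okafor): Okafor becomes $3,419,100.

Okafor: $3,419,100 · Vance: $2,082,500 · Becker: $1,637,100 · Marchetti: $1,564,600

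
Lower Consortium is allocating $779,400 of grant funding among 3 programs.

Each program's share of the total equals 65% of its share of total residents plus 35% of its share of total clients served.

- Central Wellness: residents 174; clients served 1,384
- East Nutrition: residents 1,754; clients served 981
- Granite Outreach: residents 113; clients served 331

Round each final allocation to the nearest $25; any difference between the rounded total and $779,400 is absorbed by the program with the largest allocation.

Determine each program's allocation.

Central Wellness: $183,225 | East Nutrition: $534,625 | Granite Outreach: $61,550

Totals — residents 2,041, clients served 2,696.
Blended shares (65% residents + 35% clients served): Central Wellness 0.2351; East Nutrition 0.6860; Granite Outreach 0.0790.
Proportional shares: Central Wellness 183,227.28; East Nutrition 534,632.60; Granite Outreach 61,540.12.
Rounded to nearest $25: Central Wellness $183,225; East Nutrition $534,625; Granite Outreach $61,550. Sum = $779,400.
Sum already equals the total — no adjustment.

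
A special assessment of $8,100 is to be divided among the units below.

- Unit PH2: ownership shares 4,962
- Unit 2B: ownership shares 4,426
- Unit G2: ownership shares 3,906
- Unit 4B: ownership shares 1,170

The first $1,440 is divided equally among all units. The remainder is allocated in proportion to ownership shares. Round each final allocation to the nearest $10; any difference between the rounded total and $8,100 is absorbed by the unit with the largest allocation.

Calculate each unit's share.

First tranche $1,440 split equally: $360 each.
Remainder $6,660 by ownership shares (total 14,464): Unit PH2 2,284.77 → $2,280; Unit 2B 2,037.97 → $2,040; Unit G2 1,798.53 → $1,800; Unit 4B 538.73 → $540.
Totals: Unit PH2 $360 + $2,280 = $2,640; Unit 2B $360 + $2,040 = $2,400; Unit G2 $360 + $1,800 = $2,160; Unit 4B $360 + $540 = $900.

Unit PH2: $2,640 · Unit 2B: $2,400 · Unit G2: $2,160 · Unit 4B: $900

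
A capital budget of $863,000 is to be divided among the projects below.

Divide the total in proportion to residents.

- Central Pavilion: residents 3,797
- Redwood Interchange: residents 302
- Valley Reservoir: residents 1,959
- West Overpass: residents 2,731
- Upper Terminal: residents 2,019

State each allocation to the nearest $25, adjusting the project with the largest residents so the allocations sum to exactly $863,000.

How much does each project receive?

Combined residents = 10,808.
Raw shares: Central Pavilion 3,797/10,808 × $863,000 = 303,183.85; Redwood Interchange 302/10,808 × $863,000 = 24,114.17; Valley Reservoir 1,959/10,808 × $863,000 = 156,422.74; West Overpass 2,731/10,808 × $863,000 = 218,065.60; Upper Terminal 2,019/10,808 × $863,000 = 161,213.64.
Rounded to nearest $25: Central Pavilion $303,175; Redwood Interchange $24,125; Valley Reservoir $156,425; West Overpass $218,075; Upper Terminal $161,225. Sum = $863,025.
Difference $863,000 − $863,025 = −$25 applied to largest residents (Central Pavilion): Central Pavilion becomes $303,150.

Central Pavilion: $303,150; Redwood Interchange: $24,125; Valley Reservoir: $156,425; West Overpass: $218,075; Upper Terminal: $161,225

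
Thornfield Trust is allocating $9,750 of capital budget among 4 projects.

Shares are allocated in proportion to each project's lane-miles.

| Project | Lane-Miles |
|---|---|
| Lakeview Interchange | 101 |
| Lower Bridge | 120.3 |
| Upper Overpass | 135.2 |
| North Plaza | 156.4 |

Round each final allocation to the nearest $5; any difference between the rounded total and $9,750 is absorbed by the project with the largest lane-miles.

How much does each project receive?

Lakeview Interchange: $1,920 | Lower Bridge: $2,285 | Upper Overpass: $2,570 | North Plaza: $2,975

Sum of lane-miles: 101 + 120.3 + 135.2 + 156.4 = 512.9.
Unrounded shares: Lakeview Interchange 1,919.96; Lower Bridge 2,286.85; Upper Overpass 2,570.09; North Plaza 2,973.09.
After rounding ($5): Lakeview Interchange $1,920; Lower Bridge $2,285; Upper Overpass $2,570; North Plaza $2,975. Sum = $9,750.
Rounded total matches; no reconciliation needed.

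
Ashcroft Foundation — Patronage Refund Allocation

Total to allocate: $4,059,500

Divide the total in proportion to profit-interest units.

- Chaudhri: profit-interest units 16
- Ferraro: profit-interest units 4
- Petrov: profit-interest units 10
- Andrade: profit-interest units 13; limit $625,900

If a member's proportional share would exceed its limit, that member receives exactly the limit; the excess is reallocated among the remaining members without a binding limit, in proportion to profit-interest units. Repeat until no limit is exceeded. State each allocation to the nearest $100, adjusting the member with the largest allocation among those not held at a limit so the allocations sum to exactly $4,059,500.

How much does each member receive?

Chaudhri: $1,831,300 | Ferraro: $457,800 | Petrov: $1,144,500 | Andrade: $625,900

Total profit-interest units = 43.
Proportional shares (ignoring caps): Chaudhri 1,510,511.63; Ferraro 377,627.91; Petrov 944,069.77; Andrade 1,227,290.70.
Held at cap: Andrade ($625,900); balance $3,433,600 reallocated over remaining profit-interest units 30.
Shares after redistribution: Chaudhri 1,831,253.33 → $1,831,300; Ferraro 457,813.33 → $457,800; Petrov 1,144,533.33 → $1,144,500.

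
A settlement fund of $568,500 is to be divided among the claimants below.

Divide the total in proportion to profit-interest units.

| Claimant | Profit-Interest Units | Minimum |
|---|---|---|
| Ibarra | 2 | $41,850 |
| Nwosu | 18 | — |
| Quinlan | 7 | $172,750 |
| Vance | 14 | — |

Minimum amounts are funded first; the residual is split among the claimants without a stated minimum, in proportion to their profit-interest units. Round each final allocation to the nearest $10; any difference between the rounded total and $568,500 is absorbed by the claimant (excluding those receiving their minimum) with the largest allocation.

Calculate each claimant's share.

Ibarra: $41,850 · Nwosu: $199,070 · Quinlan: $172,750 · Vance: $154,830

Fund the minimums — Ibarra $41,850; Quinlan $172,750. Balance $353,900.
Balance split over remaining profit-interest units 32: Nwosu 199,068.75 → $199,070; Vance 154,831.25 → $154,830.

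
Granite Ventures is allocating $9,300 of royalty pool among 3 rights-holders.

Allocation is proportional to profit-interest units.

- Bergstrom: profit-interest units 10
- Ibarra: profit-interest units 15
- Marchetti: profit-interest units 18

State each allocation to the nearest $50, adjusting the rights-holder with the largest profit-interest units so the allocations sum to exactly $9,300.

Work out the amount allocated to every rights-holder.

Bergstrom: $2,150 · Ibarra: $3,250 · Marchetti: $3,900

Total profit-interest units = 10 + 15 + 18 = 43.
Proportional shares: Bergstrom 2,162.79; Ibarra 3,244.19; Marchetti 3,893.02.
At nearest $50: Bergstrom $2,150; Ibarra $3,250; Marchetti $3,900. Sum = $9,300.
No rounding difference to absorb.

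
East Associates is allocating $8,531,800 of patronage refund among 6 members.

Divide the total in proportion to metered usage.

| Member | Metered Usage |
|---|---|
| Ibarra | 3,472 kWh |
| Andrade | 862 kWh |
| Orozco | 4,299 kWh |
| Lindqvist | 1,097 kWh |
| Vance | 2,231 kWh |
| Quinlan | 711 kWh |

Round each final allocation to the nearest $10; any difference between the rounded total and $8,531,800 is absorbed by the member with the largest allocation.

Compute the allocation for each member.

Ibarra: $2,337,630; Andrade: $580,370; Orozco: $2,894,420; Lindqvist: $738,590; Vance: $1,502,090; Quinlan: $478,700

Sum of metered usage: 12,672.
Raw shares: Ibarra 3,472/12,672 × $8,531,800 = 2,337,627.02; Andrade 862/12,672 × $8,531,800 = 580,367.08; Orozco 4,299/12,672 × $8,531,800 = 2,894,429.31; Lindqvist 1,097/12,672 × $8,531,800 = 738,587.80; Vance 2,231/12,672 × $8,531,800 = 1,502,086.95; Quinlan 711/12,672 × $8,531,800 = 478,701.85.
At nearest $10: Ibarra $2,337,630; Andrade $580,370; Orozco $2,894,430; Lindqvist $738,590; Vance $1,502,090; Quinlan $478,700. Sum = $8,531,810.
Difference $8,531,800 − $8,531,810 = −$10 applied to largest allocation (Orozco): Orozco becomes $2,894,420.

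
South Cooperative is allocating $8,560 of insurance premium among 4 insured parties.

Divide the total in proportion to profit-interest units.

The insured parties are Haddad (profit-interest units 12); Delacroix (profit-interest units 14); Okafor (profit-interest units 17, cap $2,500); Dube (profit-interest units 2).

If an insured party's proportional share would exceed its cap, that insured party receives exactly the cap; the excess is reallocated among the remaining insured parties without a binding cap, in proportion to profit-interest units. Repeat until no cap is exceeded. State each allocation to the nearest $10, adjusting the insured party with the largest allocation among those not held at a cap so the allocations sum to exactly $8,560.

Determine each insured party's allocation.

Profit-interest units total: 45.
Unconstrained shares: Haddad 2,282.67; Delacroix 2,663.11; Okafor 3,233.78; Dube 380.44.
Capped: Okafor ($2,500); remaining pool $6,060 reallocated over remaining profit-interest units 28.
Shares after redistribution: Haddad 2,597.14 → $2,600; Delacroix 3,030.00 → $3,030; Dube 432.86 → $430.

Haddad: $2,600; Delacroix: $3,030; Okafor: $2,500; Dube: $430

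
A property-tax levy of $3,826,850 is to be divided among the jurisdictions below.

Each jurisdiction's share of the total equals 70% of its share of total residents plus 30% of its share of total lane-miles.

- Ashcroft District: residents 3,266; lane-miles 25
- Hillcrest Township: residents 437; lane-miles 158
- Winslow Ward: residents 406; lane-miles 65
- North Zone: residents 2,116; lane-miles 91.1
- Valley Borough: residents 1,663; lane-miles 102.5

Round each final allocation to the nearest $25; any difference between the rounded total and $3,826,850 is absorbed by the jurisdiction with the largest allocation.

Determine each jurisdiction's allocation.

Residents total 7,888; lane-miles total 441.6.
Blended shares (70% residents + 30% lane-miles): Ashcroft District 0.3068; Hillcrest Township 0.1461; Winslow Ward 0.0802; North Zone 0.2497; Valley Borough 0.2172.
Pro-rata amounts: Ashcroft District 1,174,140.16; Hillcrest Township 559,169.31; Winslow Ward 306,863.70; North Zone 955,440.04; Valley Borough 831,236.80.
At nearest $25: Ashcroft District $1,174,150; Hillcrest Township $559,175; Winslow Ward $306,875; North Zone $955,450; Valley Borough $831,225. Sum = $3,826,875.
Difference $3,826,850 − $3,826,875 = −$25 applied to largest allocation (Ashcroft District): Ashcroft District becomes $1,174,125.

Ashcroft District: $1,174,125 · Hillcrest Township: $559,175 · Winslow Ward: $306,875 · North Zone: $955,450 · Valley Borough: $831,225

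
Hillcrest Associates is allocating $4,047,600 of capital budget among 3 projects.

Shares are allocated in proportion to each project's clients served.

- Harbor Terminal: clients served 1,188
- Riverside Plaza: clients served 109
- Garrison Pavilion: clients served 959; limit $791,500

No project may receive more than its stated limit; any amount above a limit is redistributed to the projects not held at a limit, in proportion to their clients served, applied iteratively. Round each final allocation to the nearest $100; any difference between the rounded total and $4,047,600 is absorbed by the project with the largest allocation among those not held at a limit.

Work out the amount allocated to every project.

Combined clients served = 2,256.
Proportional shares (ignoring caps): Harbor Terminal 2,131,448.94; Riverside Plaza 195,562.23; Garrison Pavilion 1,720,588.83.
Cap binds for Garrison Pavilion ($791,500); balance $3,256,100 reallocated over remaining clients served 1,297.
Shares after redistribution: Harbor Terminal 2,982,457.05 → $2,982,500; Riverside Plaza 273,642.95 → $273,600.

Harbor Terminal: $2,982,500 · Riverside Plaza: $273,600 · Garrison Pavilion: $791,500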